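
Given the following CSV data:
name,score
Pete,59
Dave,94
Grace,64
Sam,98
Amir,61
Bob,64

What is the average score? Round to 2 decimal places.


Scores: 59, 94, 64, 98, 61, 64
Sum = 440
Count = 6
Average = 440 / 6 = 73.33

ANSWER: 73.33


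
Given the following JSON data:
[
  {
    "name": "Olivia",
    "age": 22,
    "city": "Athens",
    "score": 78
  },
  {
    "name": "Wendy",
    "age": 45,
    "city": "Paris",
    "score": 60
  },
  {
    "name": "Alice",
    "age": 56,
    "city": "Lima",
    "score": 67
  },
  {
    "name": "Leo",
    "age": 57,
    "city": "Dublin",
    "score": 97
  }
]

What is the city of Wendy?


Looking up record where name = Wendy
Record index: 1
Field 'city' = Paris

ANSWER: Paris


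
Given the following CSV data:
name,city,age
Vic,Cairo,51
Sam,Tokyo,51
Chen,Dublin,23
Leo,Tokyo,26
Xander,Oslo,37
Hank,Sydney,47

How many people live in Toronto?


Scanning city column for 'Toronto':
Total matches: 0

ANSWER: 0


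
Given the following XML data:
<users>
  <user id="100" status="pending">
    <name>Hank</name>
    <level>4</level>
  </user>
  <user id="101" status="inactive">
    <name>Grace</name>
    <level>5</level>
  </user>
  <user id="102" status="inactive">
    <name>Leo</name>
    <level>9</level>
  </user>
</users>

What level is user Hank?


Finding user: Hank
<level>4</level>

ANSWER: 4


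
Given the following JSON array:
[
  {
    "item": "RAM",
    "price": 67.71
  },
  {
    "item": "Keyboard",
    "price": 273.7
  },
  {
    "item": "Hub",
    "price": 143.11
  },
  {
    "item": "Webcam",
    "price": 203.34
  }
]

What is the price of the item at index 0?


Array index 0 -> RAM
price = 67.71

ANSWER: 67.71


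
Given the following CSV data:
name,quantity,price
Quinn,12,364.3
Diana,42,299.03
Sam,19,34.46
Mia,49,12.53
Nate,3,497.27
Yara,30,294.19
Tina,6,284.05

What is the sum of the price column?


Values in 'price' column:
  Row 1: 364.3
  Row 2: 299.03
  Row 3: 34.46
  Row 4: 12.53
  Row 5: 497.27
  Row 6: 294.19
  Row 7: 284.05
Sum = 364.3 + 299.03 + 34.46 + 12.53 + 497.27 + 294.19 + 284.05 = 1785.83

ANSWER: 1785.83


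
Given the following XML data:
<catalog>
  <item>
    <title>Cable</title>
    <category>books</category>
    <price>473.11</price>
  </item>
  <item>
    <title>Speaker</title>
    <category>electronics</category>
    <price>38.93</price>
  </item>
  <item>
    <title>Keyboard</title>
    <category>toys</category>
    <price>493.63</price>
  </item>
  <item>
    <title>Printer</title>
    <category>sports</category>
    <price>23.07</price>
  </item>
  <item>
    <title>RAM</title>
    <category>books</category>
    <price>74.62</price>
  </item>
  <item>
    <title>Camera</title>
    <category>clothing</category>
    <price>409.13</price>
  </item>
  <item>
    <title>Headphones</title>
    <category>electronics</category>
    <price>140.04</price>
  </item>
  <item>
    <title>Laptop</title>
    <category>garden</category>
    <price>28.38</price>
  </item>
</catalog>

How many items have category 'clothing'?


Scanning <item> elements for <category>clothing</category>:
  Item 6: Camera -> MATCH
Count: 1

ANSWER: 1


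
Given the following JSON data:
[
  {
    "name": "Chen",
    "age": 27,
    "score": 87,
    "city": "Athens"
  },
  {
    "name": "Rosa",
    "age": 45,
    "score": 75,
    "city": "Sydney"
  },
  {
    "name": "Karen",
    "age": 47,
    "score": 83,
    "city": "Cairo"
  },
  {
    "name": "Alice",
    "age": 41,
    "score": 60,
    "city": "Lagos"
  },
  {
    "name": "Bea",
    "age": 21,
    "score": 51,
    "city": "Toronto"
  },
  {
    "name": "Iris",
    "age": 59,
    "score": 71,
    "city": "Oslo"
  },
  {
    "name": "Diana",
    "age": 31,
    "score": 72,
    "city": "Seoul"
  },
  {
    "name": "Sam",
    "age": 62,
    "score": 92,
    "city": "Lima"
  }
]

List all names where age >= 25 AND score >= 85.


Checking both conditions:
  Chen (age=27, score=87) -> YES
  Rosa (age=45, score=75) -> no
  Karen (age=47, score=83) -> no
  Alice (age=41, score=60) -> no
  Bea (age=21, score=51) -> no
  Iris (age=59, score=71) -> no
  Diana (age=31, score=72) -> no
  Sam (age=62, score=92) -> YES


ANSWER: Chen, Sam


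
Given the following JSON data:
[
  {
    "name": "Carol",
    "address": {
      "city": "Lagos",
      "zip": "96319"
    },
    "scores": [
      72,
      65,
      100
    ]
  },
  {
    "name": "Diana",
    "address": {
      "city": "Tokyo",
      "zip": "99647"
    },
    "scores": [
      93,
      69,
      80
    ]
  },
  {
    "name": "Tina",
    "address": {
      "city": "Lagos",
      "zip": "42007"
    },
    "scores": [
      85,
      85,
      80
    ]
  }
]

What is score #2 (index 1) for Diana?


Path: records[1].scores[1]
Value: 69

ANSWER: 69


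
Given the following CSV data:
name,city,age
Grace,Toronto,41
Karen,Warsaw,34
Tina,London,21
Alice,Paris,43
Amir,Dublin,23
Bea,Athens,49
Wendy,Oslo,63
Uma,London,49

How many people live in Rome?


Scanning city column for 'Rome':
Total matches: 0

ANSWER: 0


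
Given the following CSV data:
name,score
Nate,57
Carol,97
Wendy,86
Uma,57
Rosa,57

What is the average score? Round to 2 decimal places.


Scores: 57, 97, 86, 57, 57
Sum = 354
Count = 5
Average = 354 / 5 = 70.80

ANSWER: 70.80


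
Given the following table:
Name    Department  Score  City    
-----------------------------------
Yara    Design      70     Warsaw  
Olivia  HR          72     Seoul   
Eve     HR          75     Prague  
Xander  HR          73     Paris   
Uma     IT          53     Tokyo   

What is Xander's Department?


Row 4: Xander
Department = HR

ANSWER: HR


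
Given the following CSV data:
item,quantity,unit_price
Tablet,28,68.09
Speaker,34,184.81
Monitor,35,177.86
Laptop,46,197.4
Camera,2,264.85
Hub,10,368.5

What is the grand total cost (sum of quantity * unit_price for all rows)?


Computing row totals:
  Tablet: 28 * 68.09 = 1906.52
  Speaker: 34 * 184.81 = 6283.54
  Monitor: 35 * 177.86 = 6225.1
  Laptop: 46 * 197.4 = 9080.4
  Camera: 2 * 264.85 = 529.7
  Hub: 10 * 368.5 = 3685.0
Grand total = 1906.52 + 6283.54 + 6225.1 + 9080.4 + 529.7 + 3685.0 = 27710.26

ANSWER: 27710.26


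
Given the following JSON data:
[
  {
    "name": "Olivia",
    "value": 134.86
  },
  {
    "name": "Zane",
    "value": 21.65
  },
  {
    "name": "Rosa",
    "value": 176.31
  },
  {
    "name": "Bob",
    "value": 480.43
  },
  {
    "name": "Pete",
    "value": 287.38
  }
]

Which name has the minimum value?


Comparing values:
  Olivia: 134.86
  Zane: 21.65
  Rosa: 176.31
  Bob: 480.43
  Pete: 287.38
Minimum: Zane (21.65)

ANSWER: Zane


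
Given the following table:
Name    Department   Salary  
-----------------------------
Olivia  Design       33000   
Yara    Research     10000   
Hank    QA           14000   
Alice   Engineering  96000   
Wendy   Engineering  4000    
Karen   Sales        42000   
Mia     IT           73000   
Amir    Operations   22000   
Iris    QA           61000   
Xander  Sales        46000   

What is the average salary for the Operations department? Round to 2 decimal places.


Operations department members:
  Amir: 22000
Sum = 22000
Count = 1
Average = 22000 / 1 = 22000.00

ANSWER: 22000.00


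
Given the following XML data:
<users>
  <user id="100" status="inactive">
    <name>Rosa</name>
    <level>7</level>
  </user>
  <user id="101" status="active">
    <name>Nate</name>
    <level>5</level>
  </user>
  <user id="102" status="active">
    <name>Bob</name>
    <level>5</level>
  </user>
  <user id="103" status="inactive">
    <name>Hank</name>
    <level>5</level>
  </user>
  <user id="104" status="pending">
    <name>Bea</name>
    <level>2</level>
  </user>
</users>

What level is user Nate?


Finding user: Nate
<level>5</level>

ANSWER: 5


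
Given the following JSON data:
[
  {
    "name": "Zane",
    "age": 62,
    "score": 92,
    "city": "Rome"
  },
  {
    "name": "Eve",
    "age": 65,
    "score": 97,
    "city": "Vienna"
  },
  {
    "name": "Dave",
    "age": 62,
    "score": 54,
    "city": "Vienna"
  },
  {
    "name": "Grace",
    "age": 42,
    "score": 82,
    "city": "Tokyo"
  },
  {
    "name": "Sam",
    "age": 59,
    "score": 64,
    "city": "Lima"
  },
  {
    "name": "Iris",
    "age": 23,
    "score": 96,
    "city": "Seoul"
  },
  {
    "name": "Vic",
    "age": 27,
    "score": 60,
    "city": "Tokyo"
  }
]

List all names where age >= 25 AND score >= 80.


Checking both conditions:
  Zane (age=62, score=92) -> YES
  Eve (age=65, score=97) -> YES
  Dave (age=62, score=54) -> no
  Grace (age=42, score=82) -> YES
  Sam (age=59, score=64) -> no
  Iris (age=23, score=96) -> no
  Vic (age=27, score=60) -> no


ANSWER: Zane, Eve, Grace


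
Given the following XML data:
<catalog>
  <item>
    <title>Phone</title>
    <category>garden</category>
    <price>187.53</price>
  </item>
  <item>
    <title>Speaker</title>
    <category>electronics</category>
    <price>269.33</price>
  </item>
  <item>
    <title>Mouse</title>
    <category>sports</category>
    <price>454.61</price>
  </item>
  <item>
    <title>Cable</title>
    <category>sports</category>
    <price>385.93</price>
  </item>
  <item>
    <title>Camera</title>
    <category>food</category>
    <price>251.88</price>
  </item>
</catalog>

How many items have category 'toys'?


Scanning <item> elements for <category>toys</category>:
Count: 0

ANSWER: 0


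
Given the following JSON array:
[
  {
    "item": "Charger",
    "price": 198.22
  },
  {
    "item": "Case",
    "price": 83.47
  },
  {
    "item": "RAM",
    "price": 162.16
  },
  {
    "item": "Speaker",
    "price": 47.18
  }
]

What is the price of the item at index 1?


Array index 1 -> Case
price = 83.47

ANSWER: 83.47


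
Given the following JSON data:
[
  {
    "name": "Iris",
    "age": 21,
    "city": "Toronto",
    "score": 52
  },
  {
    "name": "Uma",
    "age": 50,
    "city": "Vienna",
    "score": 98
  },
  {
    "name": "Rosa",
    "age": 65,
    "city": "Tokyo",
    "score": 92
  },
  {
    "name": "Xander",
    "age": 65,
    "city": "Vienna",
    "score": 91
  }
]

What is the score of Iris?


Looking up record where name = Iris
Record index: 0
Field 'score' = 52

ANSWER: 52


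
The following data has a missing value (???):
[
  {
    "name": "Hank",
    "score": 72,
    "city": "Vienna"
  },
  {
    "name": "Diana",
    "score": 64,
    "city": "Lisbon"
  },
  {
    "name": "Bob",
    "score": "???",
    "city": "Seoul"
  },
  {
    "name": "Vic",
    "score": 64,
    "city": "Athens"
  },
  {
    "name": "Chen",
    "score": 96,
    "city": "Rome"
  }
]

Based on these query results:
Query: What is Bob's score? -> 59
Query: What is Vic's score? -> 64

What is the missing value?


The missing value is Bob's score
From query: Bob's score = 59

ANSWER: 59


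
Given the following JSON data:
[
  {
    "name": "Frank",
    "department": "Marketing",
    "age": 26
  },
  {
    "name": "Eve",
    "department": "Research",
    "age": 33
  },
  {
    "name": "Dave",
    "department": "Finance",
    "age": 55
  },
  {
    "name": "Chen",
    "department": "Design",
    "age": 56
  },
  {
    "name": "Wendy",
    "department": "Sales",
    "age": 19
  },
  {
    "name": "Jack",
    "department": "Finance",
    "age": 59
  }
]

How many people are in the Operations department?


Scanning records for department = Operations
  No matches found
Count: 0

ANSWER: 0


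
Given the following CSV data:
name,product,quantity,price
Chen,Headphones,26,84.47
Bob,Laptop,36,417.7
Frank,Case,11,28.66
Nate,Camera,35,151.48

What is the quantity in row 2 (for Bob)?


Row 2: Bob
Column 'quantity' = 36

ANSWER: 36


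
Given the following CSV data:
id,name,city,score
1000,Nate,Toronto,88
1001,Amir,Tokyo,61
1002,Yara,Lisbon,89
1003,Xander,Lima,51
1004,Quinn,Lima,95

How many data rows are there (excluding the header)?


Counting rows (excluding header):
Header: id,name,city,score
Data rows: 5

ANSWER: 5


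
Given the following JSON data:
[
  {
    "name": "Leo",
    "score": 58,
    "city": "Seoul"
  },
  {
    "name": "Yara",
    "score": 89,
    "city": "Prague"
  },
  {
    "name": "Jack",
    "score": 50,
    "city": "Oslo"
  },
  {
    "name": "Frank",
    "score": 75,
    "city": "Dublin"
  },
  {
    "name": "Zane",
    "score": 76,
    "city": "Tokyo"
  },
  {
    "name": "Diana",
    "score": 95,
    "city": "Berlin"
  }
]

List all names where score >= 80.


Filtering records where score >= 80:
  Leo (score=58) -> no
  Yara (score=89) -> YES
  Jack (score=50) -> no
  Frank (score=75) -> no
  Zane (score=76) -> no
  Diana (score=95) -> YES


ANSWER: Yara, Diana


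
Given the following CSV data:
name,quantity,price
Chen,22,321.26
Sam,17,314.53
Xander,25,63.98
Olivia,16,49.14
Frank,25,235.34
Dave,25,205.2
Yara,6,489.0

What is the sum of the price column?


Values in 'price' column:
  Row 1: 321.26
  Row 2: 314.53
  Row 3: 63.98
  Row 4: 49.14
  Row 5: 235.34
  Row 6: 205.2
  Row 7: 489.0
Sum = 321.26 + 314.53 + 63.98 + 49.14 + 235.34 + 205.2 + 489.0 = 1678.45

ANSWER: 1678.45


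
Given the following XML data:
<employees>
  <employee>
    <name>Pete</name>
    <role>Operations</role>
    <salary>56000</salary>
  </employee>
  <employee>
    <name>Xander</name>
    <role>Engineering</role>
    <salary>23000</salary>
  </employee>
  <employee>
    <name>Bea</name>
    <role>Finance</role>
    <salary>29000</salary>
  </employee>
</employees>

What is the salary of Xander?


Searching for <employee> with <name>Xander</name>
Found at position 2
<salary>23000</salary>

ANSWER: 23000


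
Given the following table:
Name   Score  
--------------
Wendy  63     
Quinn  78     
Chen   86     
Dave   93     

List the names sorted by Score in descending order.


Sorting by Score (descending):
  Dave: 93
  Chen: 86
  Quinn: 78
  Wendy: 63


ANSWER: Dave, Chen, Quinn, Wendy


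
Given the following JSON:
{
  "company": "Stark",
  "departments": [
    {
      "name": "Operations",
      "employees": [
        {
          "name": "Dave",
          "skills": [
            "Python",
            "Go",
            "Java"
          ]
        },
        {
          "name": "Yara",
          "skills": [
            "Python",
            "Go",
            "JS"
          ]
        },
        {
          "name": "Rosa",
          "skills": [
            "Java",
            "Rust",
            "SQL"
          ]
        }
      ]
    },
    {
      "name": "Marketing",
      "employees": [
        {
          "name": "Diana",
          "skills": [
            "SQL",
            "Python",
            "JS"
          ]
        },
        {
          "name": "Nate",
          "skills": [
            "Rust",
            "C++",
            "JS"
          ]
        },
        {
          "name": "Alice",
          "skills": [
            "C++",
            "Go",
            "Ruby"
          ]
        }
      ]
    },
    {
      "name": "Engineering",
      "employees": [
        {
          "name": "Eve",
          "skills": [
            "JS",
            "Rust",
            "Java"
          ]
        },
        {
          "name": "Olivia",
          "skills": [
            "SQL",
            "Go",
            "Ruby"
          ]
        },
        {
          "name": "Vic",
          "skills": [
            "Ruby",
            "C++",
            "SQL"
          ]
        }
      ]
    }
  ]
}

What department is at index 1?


Path: departments[1].name
Value: Marketing

ANSWER: Marketing


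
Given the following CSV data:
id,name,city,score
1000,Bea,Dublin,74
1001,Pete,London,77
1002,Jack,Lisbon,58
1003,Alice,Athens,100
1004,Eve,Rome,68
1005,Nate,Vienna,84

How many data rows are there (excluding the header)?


Counting rows (excluding header):
Header: id,name,city,score
Data rows: 6

ANSWER: 6


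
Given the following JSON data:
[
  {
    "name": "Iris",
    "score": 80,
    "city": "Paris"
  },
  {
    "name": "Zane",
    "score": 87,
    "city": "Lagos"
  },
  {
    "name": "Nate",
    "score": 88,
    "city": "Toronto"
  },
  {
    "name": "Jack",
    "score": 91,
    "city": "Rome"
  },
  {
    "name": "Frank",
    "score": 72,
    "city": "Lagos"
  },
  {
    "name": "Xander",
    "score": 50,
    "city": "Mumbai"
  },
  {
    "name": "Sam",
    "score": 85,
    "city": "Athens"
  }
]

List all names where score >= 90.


Filtering records where score >= 90:
  Iris (score=80) -> no
  Zane (score=87) -> no
  Nate (score=88) -> no
  Jack (score=91) -> YES
  Frank (score=72) -> no
  Xander (score=50) -> no
  Sam (score=85) -> no


ANSWER: Jack


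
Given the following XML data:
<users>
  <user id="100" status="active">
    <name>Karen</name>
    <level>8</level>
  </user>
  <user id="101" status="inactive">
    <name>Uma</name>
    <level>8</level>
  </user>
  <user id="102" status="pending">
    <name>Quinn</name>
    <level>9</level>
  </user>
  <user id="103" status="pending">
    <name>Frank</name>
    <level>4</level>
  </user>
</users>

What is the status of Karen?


Finding user with name = Karen
user id="100" status="active"

ANSWER: active


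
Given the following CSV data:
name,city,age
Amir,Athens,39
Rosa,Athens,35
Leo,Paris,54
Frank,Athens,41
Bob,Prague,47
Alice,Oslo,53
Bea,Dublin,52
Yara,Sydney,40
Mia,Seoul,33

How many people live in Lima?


Scanning city column for 'Lima':
Total matches: 0

ANSWER: 0


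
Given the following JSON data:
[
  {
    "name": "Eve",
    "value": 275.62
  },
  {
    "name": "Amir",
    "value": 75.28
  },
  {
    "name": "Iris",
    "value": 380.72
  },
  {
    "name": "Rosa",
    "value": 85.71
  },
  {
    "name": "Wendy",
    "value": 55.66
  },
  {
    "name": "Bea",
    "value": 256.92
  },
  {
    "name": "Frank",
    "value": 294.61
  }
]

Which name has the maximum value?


Comparing values:
  Eve: 275.62
  Amir: 75.28
  Iris: 380.72
  Rosa: 85.71
  Wendy: 55.66
  Bea: 256.92
  Frank: 294.61
Maximum: Iris (380.72)

ANSWER: Iris


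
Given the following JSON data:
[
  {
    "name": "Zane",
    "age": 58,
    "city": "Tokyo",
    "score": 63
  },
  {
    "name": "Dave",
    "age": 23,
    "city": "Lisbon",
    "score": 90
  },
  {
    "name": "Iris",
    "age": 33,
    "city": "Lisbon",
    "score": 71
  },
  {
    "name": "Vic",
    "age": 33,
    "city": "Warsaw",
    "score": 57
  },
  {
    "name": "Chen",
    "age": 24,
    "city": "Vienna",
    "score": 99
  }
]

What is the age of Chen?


Looking up record where name = Chen
Record index: 4
Field 'age' = 24

ANSWER: 24


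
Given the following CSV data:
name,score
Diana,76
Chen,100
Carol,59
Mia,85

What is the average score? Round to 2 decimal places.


Scores: 76, 100, 59, 85
Sum = 320
Count = 4
Average = 320 / 4 = 80.00

ANSWER: 80.00


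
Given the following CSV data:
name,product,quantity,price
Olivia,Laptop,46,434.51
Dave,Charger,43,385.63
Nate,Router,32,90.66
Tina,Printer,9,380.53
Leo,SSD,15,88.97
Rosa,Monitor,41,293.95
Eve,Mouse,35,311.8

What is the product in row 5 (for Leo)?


Row 5: Leo
Column 'product' = SSD

ANSWER: SSD


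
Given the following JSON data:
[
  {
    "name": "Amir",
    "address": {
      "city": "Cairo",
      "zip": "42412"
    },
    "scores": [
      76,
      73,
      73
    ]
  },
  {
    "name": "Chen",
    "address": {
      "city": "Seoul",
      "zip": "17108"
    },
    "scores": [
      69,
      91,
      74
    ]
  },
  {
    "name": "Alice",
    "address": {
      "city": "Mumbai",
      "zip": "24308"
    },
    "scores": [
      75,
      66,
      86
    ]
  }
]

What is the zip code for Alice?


Path: records[2].address.zip
Value: 24308

ANSWER: 24308


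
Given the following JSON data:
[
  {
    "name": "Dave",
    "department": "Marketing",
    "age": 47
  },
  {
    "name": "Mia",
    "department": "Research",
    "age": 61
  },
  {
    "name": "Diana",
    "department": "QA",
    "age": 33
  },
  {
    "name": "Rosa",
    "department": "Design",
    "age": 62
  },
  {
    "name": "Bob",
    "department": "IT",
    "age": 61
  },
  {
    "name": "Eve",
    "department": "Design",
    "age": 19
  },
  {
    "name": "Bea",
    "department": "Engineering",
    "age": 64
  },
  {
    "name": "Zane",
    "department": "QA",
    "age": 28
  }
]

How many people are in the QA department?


Scanning records for department = QA
  Record 2: Diana
  Record 7: Zane
Count: 2

ANSWER: 2


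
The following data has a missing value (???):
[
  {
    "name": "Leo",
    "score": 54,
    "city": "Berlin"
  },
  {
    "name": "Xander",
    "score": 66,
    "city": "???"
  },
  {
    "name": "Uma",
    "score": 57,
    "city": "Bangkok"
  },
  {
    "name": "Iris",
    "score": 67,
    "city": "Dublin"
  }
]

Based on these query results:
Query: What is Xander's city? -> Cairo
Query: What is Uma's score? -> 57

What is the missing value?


The missing value is Xander's city
From query: Xander's city = Cairo

ANSWER: Cairo


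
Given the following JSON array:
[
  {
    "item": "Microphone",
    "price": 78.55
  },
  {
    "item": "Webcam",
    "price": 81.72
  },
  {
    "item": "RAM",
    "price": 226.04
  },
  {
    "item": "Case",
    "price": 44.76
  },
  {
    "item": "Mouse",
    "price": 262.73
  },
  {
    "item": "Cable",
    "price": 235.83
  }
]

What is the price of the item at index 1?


Array index 1 -> Webcam
price = 81.72

ANSWER: 81.72


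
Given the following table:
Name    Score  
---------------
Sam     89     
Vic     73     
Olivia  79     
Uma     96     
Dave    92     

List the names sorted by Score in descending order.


Sorting by Score (descending):
  Uma: 96
  Dave: 92
  Sam: 89
  Olivia: 79
  Vic: 73


ANSWER: Uma, Dave, Sam, Olivia, Vic


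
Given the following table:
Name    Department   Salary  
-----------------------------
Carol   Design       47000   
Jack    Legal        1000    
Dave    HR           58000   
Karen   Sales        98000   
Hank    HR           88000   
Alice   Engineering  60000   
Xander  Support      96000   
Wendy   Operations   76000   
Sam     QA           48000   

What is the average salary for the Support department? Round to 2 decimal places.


Support department members:
  Xander: 96000
Sum = 96000
Count = 1
Average = 96000 / 1 = 96000.00

ANSWER: 96000.00


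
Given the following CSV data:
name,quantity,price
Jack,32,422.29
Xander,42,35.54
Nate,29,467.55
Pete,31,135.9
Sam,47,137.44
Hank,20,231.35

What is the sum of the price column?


Values in 'price' column:
  Row 1: 422.29
  Row 2: 35.54
  Row 3: 467.55
  Row 4: 135.9
  Row 5: 137.44
  Row 6: 231.35
Sum = 422.29 + 35.54 + 467.55 + 135.9 + 137.44 + 231.35 = 1430.07

ANSWER: 1430.07


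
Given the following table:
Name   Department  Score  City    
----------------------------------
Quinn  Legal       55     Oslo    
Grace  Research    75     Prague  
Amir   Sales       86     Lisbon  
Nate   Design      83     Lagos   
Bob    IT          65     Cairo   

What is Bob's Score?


Row 5: Bob
Score = 65

ANSWER: 65


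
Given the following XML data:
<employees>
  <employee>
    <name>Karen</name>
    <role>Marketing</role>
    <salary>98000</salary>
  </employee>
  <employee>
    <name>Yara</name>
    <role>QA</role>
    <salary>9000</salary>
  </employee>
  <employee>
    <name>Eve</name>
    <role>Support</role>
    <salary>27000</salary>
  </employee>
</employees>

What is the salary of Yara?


Searching for <employee> with <name>Yara</name>
Found at position 2
<salary>9000</salary>

ANSWER: 9000


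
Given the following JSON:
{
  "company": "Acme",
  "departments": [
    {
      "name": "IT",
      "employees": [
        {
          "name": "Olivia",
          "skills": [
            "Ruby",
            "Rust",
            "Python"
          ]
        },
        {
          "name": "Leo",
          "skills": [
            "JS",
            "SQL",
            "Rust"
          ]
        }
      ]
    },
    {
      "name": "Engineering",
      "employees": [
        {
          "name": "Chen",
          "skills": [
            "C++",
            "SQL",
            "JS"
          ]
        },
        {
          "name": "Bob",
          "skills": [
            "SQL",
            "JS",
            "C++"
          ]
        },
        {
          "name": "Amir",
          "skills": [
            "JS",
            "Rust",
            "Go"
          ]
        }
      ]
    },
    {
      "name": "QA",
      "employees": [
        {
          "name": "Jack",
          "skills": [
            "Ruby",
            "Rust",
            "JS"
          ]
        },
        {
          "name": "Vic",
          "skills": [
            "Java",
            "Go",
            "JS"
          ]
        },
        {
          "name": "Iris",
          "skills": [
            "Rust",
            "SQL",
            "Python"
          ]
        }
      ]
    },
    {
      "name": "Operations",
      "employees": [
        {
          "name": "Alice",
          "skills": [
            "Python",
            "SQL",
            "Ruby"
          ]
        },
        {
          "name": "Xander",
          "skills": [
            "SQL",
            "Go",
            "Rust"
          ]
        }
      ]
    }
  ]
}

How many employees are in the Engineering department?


Path: departments[1].employees
Count: 3

ANSWER: 3


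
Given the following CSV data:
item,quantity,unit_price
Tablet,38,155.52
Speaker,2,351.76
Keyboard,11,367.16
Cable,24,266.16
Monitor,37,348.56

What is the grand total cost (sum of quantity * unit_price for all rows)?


Computing row totals:
  Tablet: 38 * 155.52 = 5909.76
  Speaker: 2 * 351.76 = 703.52
  Keyboard: 11 * 367.16 = 4038.76
  Cable: 24 * 266.16 = 6387.84
  Monitor: 37 * 348.56 = 12896.72
Grand total = 5909.76 + 703.52 + 4038.76 + 6387.84 + 12896.72 = 29936.6

ANSWER: 29936.6


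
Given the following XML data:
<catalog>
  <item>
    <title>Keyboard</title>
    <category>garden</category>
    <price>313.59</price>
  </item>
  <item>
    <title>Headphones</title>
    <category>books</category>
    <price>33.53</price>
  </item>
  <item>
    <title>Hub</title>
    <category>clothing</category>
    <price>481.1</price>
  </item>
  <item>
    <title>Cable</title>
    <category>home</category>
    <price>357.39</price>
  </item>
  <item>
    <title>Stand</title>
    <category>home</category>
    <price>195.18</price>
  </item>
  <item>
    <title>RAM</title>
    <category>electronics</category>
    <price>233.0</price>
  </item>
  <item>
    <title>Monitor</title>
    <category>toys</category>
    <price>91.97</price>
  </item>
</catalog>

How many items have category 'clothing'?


Scanning <item> elements for <category>clothing</category>:
  Item 3: Hub -> MATCH
Count: 1

ANSWER: 1


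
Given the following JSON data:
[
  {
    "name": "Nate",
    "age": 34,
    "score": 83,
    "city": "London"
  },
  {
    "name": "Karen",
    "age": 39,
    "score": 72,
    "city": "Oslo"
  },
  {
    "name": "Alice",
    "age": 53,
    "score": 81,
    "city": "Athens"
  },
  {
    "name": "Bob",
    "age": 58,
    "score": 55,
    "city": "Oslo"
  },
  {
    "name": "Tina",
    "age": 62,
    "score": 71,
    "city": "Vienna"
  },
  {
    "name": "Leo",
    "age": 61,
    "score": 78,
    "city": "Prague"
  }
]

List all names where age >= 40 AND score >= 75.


Checking both conditions:
  Nate (age=34, score=83) -> no
  Karen (age=39, score=72) -> no
  Alice (age=53, score=81) -> YES
  Bob (age=58, score=55) -> no
  Tina (age=62, score=71) -> no
  Leo (age=61, score=78) -> YES


ANSWER: Alice, Leo


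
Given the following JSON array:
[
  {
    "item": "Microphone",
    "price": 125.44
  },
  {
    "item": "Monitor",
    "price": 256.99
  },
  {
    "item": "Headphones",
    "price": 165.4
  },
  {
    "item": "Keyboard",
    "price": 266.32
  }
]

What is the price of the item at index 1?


Array index 1 -> Monitor
price = 256.99

ANSWER: 256.99


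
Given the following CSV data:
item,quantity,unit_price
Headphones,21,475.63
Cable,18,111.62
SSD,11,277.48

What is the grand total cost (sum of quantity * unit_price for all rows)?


Computing row totals:
  Headphones: 21 * 475.63 = 9988.23
  Cable: 18 * 111.62 = 2009.16
  SSD: 11 * 277.48 = 3052.28
Grand total = 9988.23 + 2009.16 + 3052.28 = 15049.67

ANSWER: 15049.67


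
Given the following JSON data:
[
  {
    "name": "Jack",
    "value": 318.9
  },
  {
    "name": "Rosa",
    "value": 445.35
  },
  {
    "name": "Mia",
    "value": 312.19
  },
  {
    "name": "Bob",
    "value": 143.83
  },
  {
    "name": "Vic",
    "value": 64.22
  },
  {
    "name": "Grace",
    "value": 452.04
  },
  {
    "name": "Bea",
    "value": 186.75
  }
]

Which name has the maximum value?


Comparing values:
  Jack: 318.9
  Rosa: 445.35
  Mia: 312.19
  Bob: 143.83
  Vic: 64.22
  Grace: 452.04
  Bea: 186.75
Maximum: Grace (452.04)

ANSWER: Grace


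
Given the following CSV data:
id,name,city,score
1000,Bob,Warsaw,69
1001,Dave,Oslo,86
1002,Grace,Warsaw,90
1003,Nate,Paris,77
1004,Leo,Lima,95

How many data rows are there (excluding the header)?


Counting rows (excluding header):
Header: id,name,city,score
Data rows: 5

ANSWER: 5


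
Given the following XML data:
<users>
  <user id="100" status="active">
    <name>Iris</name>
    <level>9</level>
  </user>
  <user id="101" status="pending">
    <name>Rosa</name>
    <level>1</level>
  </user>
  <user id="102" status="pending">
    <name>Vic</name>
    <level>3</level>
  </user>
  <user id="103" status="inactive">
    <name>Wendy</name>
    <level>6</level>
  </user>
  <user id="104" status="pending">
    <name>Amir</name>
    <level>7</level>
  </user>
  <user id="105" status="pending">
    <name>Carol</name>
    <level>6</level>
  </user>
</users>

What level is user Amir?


Finding user: Amir
<level>7</level>

ANSWER: 7


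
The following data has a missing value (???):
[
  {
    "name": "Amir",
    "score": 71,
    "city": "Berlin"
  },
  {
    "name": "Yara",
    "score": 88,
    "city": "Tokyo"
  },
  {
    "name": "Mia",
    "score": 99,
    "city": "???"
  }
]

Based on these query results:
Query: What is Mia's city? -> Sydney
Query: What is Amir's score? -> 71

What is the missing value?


The missing value is Mia's city
From query: Mia's city = Sydney

ANSWER: Sydney


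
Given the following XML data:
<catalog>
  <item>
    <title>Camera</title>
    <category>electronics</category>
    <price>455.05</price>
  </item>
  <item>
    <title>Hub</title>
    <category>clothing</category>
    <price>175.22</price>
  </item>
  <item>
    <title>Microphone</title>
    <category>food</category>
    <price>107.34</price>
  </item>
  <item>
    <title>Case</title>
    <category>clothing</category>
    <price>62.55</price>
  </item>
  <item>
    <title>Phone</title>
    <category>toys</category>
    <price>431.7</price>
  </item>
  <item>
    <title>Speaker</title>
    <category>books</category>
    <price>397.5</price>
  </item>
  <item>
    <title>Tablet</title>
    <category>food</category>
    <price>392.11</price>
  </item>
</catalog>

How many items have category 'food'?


Scanning <item> elements for <category>food</category>:
  Item 3: Microphone -> MATCH
  Item 7: Tablet -> MATCH
Count: 2

ANSWER: 2


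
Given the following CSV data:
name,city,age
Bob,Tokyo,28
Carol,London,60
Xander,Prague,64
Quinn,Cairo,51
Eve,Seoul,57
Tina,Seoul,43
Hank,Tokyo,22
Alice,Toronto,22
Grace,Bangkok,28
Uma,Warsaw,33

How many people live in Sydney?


Scanning city column for 'Sydney':
Total matches: 0

ANSWER: 0


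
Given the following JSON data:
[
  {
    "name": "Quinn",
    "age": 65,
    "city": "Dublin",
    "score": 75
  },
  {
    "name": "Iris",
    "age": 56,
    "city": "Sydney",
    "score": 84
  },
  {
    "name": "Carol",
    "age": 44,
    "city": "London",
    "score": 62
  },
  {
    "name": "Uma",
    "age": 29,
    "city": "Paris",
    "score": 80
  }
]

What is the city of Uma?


Looking up record where name = Uma
Record index: 3
Field 'city' = Paris

ANSWER: Paris


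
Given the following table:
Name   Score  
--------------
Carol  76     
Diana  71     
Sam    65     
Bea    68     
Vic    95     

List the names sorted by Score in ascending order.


Sorting by Score (ascending):
  Sam: 65
  Bea: 68
  Diana: 71
  Carol: 76
  Vic: 95


ANSWER: Sam, Bea, Diana, Carol, Vic


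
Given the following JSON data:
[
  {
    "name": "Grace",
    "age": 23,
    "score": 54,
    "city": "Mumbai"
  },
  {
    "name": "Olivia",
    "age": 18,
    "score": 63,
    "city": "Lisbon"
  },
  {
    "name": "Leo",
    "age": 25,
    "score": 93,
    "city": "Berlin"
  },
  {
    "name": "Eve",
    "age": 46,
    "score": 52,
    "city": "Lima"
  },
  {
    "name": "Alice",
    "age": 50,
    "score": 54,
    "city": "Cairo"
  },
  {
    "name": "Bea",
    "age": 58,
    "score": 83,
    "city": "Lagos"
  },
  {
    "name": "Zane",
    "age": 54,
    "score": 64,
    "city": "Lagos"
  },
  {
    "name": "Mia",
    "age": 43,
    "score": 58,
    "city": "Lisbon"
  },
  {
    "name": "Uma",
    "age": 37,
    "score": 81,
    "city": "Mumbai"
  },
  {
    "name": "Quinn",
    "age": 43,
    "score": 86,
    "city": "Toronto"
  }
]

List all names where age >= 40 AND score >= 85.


Checking both conditions:
  Grace (age=23, score=54) -> no
  Olivia (age=18, score=63) -> no
  Leo (age=25, score=93) -> no
  Eve (age=46, score=52) -> no
  Alice (age=50, score=54) -> no
  Bea (age=58, score=83) -> no
  Zane (age=54, score=64) -> no
  Mia (age=43, score=58) -> no
  Uma (age=37, score=81) -> no
  Quinn (age=43, score=86) -> YES


ANSWER: Quinn


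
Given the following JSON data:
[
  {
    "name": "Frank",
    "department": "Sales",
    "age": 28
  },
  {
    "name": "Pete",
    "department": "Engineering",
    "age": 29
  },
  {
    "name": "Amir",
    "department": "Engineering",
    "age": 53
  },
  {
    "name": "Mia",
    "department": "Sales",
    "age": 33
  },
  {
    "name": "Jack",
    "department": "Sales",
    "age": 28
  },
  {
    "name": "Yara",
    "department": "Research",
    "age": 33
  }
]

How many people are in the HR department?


Scanning records for department = HR
  No matches found
Count: 0

ANSWER: 0


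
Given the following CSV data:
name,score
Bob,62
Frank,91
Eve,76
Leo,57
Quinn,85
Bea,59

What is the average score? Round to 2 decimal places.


Scores: 62, 91, 76, 57, 85, 59
Sum = 430
Count = 6
Average = 430 / 6 = 71.67

ANSWER: 71.67


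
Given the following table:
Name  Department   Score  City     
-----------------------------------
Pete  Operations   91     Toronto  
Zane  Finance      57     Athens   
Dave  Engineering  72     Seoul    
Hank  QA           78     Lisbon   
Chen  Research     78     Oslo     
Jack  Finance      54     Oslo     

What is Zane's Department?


Row 2: Zane
Department = Finance

ANSWER: Finance


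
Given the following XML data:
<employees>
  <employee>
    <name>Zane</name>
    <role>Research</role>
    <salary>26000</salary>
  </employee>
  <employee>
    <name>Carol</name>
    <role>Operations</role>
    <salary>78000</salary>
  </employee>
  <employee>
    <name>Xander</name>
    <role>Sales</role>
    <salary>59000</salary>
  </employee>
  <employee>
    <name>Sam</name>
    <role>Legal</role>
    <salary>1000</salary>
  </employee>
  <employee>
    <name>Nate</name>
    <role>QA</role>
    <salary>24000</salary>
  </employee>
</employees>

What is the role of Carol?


Searching for <employee> with <name>Carol</name>
Found at position 2
<role>Operations</role>

ANSWER: Operations


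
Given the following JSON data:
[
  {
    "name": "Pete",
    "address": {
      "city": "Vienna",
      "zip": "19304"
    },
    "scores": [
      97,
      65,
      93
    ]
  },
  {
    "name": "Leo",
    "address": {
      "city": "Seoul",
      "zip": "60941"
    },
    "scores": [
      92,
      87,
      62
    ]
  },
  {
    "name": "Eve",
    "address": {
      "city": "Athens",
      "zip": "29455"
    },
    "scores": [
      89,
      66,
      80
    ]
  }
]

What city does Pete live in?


Path: records[0].address.city
Value: Vienna

ANSWER: Vienna


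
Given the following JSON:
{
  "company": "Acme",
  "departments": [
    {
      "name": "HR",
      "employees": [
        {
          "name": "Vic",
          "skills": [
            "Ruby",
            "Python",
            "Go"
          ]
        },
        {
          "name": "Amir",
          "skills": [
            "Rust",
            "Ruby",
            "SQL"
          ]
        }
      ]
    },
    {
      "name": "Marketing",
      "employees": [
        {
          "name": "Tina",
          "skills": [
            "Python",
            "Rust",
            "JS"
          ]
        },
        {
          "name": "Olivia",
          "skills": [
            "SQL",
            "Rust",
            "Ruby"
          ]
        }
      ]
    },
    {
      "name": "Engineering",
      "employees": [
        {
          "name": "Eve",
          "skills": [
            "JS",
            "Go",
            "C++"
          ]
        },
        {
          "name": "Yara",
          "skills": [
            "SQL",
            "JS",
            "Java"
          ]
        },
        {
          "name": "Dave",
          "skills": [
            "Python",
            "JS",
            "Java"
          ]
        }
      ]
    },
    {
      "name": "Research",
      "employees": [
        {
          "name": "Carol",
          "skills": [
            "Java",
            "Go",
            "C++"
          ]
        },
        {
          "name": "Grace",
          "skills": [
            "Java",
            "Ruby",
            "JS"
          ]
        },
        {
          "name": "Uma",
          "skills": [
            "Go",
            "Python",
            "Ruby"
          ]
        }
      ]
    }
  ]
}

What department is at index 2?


Path: departments[2].name
Value: Engineering

ANSWER: Engineering


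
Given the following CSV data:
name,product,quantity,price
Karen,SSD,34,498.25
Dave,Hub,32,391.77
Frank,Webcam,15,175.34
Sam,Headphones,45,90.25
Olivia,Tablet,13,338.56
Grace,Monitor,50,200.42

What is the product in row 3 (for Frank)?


Row 3: Frank
Column 'product' = Webcam

ANSWER: Webcam


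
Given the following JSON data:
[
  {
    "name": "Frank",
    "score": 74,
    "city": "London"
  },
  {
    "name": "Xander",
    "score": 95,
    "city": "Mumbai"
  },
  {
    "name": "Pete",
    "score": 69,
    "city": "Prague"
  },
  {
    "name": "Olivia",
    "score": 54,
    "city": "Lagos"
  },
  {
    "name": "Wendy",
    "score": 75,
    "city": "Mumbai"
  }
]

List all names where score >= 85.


Filtering records where score >= 85:
  Frank (score=74) -> no
  Xander (score=95) -> YES
  Pete (score=69) -> no
  Olivia (score=54) -> no
  Wendy (score=75) -> no


ANSWER: Xander


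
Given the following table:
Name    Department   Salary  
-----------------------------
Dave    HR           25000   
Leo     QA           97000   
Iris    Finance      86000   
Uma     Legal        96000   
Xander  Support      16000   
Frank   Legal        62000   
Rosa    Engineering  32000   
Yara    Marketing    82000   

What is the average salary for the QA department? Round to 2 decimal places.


QA department members:
  Leo: 97000
Sum = 97000
Count = 1
Average = 97000 / 1 = 97000.00

ANSWER: 97000.00


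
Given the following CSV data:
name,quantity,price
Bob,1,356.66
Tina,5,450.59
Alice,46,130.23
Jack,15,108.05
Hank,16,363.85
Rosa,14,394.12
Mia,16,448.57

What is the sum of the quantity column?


Values in 'quantity' column:
  Row 1: 1
  Row 2: 5
  Row 3: 46
  Row 4: 15
  Row 5: 16
  Row 6: 14
  Row 7: 16
Sum = 1 + 5 + 46 + 15 + 16 + 14 + 16 = 113

ANSWER: 113


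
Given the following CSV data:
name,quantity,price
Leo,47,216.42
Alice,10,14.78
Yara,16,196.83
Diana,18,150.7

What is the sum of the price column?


Values in 'price' column:
  Row 1: 216.42
  Row 2: 14.78
  Row 3: 196.83
  Row 4: 150.7
Sum = 216.42 + 14.78 + 196.83 + 150.7 = 578.73

ANSWER: 578.73


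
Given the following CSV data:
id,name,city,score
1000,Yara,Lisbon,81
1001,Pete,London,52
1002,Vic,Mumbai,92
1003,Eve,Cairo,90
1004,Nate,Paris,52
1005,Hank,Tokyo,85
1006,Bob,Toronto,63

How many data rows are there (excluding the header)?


Counting rows (excluding header):
Header: id,name,city,score
Data rows: 7

ANSWER: 7
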